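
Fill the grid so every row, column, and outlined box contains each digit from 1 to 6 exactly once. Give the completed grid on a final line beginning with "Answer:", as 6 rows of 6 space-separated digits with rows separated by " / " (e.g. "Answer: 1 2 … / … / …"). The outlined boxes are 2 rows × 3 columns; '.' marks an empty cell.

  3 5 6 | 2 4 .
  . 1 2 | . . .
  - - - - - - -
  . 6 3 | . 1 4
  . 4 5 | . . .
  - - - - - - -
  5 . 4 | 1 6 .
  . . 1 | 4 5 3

Step 1. [r4c5∈{2,3}] r4c5 is the only open cell in col 5 admitting 2 ⇒ r4c5=2.
Step 2. [r4c4∈{3,6}] row 4 places 3 nowhere but r4c4 ⇒ r4c4=3.
Step 3. [r2c4∈{5,6}] in col 4, 6 fits only at r2c4, so r2c4=6.
Step 4. [r6c2∈{2}] only 2 remains possible at r6c2. So r6c2=2.
Step 5. [r3c4∈{5}] r3c4 is down to just 5. So r3c4=5.
Step 6. [r1c6∈{1}] nothing but 1 survives at r1c6. So r1c6=1.
Step 7. [r4c6∈{6}] only 6 remains possible at r4c6 ⇒ r4c6=6.
Step 8. [r2c5∈{3}] r2c5's peers cover all but 3. So r2c5=3.
Step 9. [r6c1∈{6}] only 6 remains possible at r6c1 ⇒ r6c1=6.
Step 10. [r2c6∈{5}] r2c6's peers cover all but 5, so r2c6=5.
Step 11. [r5c6∈{2}] nothing but 2 survives at r5c6. So r5c6=2.
Step 12. [r3c1∈{2}] r3c1 is down to just 2, so r3c1=2.
Step 13. [r5c2∈{3}] only 3 remains possible at r5c2 ⇒ r5c2=3.
Step 14. [r4c1∈{1}] r4c1's peers cover all but 1 ⇒ r4c1=1.
Step 15. [r2c1∈{4}] only 4 remains possible at r2c1. So r2c1=4.

Answer: 3 5 6 2 4 1 / 4 1 2 6 3 5 / 2 6 3 5 1 4 / 1 4 5 3 2 6 / 5 3 4 1 6 2 / 6 2 1 4 5 3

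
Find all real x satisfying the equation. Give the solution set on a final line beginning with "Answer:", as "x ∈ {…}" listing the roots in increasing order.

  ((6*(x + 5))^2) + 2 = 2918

Step 1. [((6*(x + 5))^2) + 2 = 2918] +2 is outermost — subtract 2 both sides ⇒ sub: (6*(x + 5))^2 = 2916.
Step 2. [(6*(x + 5))^2 = 2916] √ both sides: 2916 ≥ 0 gives two branches, so sqrt: 6*(x + 5) = 54 or -54.
Step 3. [6*(x + 5) = 54 or -54] 6 out front; divide by 6 ⇒ div: x + 5 = 9 or -9.
Step 4. [x + 5 = 9 or -9] +5 is outermost — subtract 5 both sides, so sub: x = 4 or -14.

Answer: x ∈ {-14, 4}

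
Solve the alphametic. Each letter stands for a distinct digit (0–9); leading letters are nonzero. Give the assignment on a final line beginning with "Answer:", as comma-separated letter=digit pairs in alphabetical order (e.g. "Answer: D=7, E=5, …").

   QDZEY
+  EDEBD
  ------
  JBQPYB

Step 1. [col 1: Y + D ≡ B (mod 10)] several values work for D in column 1 (Y + D ≡ B (mod 10), carry-in 0); try D=4 ⇒ D=4.
Step 2. [col 1: Y + D ≡ B (mod 10)] no forcing yet in column 1 (carry-in 0); Y=9 is free and consistent — try it, so Y=9.
Step 3. [col 1: Y + D ≡ B (mod 10)] in column 1 we have Y+D≡B with carry-in 0; given Y=9, D=4 and digits 4,9 already taken and all letters distinct, that pins B to 3 ⇒ B=3.
Step 4. [J] adding two 5-digit numbers gives at most 5+1 digits, and here it does — J is that final carry and must be 1 ⇒ J=1.
Step 5. [col 2: E + B ≡ Y (mod 10)] column 2: given B=3, Y=9, carry-in 1, and digits 1,3,4,9 already taken and all letters distinct, E+B≡Y (mod 10) forces E=5 ⇒ E=5.
Step 6. [col 3: Z + E ≡ P (mod 10)] column 3 (Z + E ≡ P (mod 10), carry-in 0) doesn't pin Z yet; pick Z=2 and continue ⇒ Z=2.
Step 7. [col 3: Z + E ≡ P (mod 10)] in column 3 we have Z+E≡P with carry-in 0; given Z=2, E=5 and digits 1,2,3,4,5,9 already taken and all letters distinct, that pins P to 7, so P=7.
Step 8. [col 4: D + D ≡ Q (mod 10)] column 4: given D=4, carry-in 0, and digits 1,2,3,4,5,7,9 already taken and all letters distinct, D+D≡Q (mod 10) forces Q=8. So Q=8.

Answer: B=3, D=4, E=5, J=1, P=7, Q=8, Y=9, Z=2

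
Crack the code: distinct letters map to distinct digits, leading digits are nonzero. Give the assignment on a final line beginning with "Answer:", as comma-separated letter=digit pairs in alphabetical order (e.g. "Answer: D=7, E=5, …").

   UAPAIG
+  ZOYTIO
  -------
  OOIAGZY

Step 1. [col 1: G + O ≡ Y (mod 10)] several values work for G in column 1 (G + O ≡ Y (mod 10), carry-in 0); try G=3, so G=3.
Step 2. [col 1: G + O ≡ Y (mod 10)] several values work for O in column 1 (G + O ≡ Y (mod 10), carry-in 0); try O=1. So O=1.
Step 3. [col 1: G + O ≡ Y (mod 10)] from column 1 (G=3, O=1, carry-in 0, digits 1,3 already taken and all letters distinct): Y must equal 4. So Y=4.
Step 4. [col 2: I + I ≡ Z (mod 10)] several values work for Z in column 2 (I + I ≡ Z (mod 10), carry-in 0); try Z=2. So Z=2.
Step 5. [col 2: I + I ≡ Z (mod 10)] column 2 reads I+I+carry(0)=Z with Z=2; with digits 1,2,3,4 already taken and all letters distinct, the only value for I is 6. So I=6.
Step 6. [col 3: A + T ≡ G (mod 10)] no forcing yet in column 3 (carry-in 1); A=5 is free and consistent — try it, so A=5.
Step 7. [col 3: A + T ≡ G (mod 10)] from column 3 (A=5, G=3, carry-in 1, digits 1,2,3,4,5,6 already taken and all letters distinct): T must equal 7 ⇒ T=7.
Step 8. [col 4: P + Y ≡ A (mod 10)] from column 4 (Y=4, A=5, carry-in 1, digits 1,2,3,4,5,6,7 already taken and all letters distinct): P must equal 0 ⇒ P=0.
Step 9. [col 6: U + Z ≡ O (mod 10)] column 6 reads U+Z+carry(0)=O with Z=2, O=1; with digits 0,1,2,3,4,5,6,7 already taken and all letters distinct, the only value for U is 9. So U=9.

Answer: A=5, G=3, I=6, O=1, P=0, T=7, U=9, Y=4, Z=2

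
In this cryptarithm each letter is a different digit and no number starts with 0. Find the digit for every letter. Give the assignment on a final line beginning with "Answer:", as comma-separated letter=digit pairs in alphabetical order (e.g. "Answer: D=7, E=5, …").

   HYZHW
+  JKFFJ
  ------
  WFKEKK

Step 1. [col 1: W + J ≡ K (mod 10)] no forcing yet in column 1 (carry-in 0); J=6 is free and consistent — try it ⇒ J=6.
Step 2. [col 1: W + J ≡ K (mod 10)] W=1 is one option consistent with column 1 (W + J ≡ K (mod 10), carry-in 0) — take it ⇒ W=1.
Step 3. [col 1: W + J ≡ K (mod 10)] column 1 reads W+J+carry(0)=K with W=1, J=6; with digits 1,6 already taken and all letters distinct, the only value for K is 7, so K=7.
Step 4. [col 2: H + F ≡ K (mod 10)] no forcing yet in column 2 (carry-in 0); F=2 is free and consistent — try it ⇒ F=2.
Step 5. [col 2: H + F ≡ K (mod 10)] column 2: given F=2, K=7, carry-in 0, and digits 1,2,6,7 already taken and all letters distinct, H+F≡K (mod 10) forces H=5 ⇒ H=5.
Step 6. [col 3: Z + F ≡ E (mod 10)] column 3: given F=2, carry-in 0, and digits 1,2,5,6,7 already taken and all letters distinct, Z+F≡E (mod 10) forces Z=8. So Z=8.
Step 7. [col 3: Z + F ≡ E (mod 10)] from column 3 (Z=8, F=2, carry-in 0, digits 1,2,5,6,7,8 already taken and all letters distinct): E must equal 0 ⇒ E=0.
Step 8. [col 4: Y + K ≡ K (mod 10)] column 4: given K=7, carry-in 1, and digits 0,1,2,5,6,7,8 already taken and all letters distinct, Y+K≡K (mod 10) forces Y=9. So Y=9.

Answer: E=0, F=2, H=5, J=6, K=7, W=1, Y=9, Z=8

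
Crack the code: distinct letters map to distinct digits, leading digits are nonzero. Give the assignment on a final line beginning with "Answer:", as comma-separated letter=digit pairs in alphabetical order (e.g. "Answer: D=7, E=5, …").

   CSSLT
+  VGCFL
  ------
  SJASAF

Step 1. [S] S is the leading digit of a 6-digit sum of two 5-digit numbers; the final carry is exactly 1. So S=1.
Step 2. [col 1: T + L ≡ F (mod 10)] T=5 is one option consistent with column 1 (T + L ≡ F (mod 10), carry-in 0) — take it ⇒ T=5.
Step 3. [col 1: T + L ≡ F (mod 10)] no forcing yet in column 1 (carry-in 0); F=3 is free and consistent — try it ⇒ F=3.
Step 4. [col 1: T + L ≡ F (mod 10)] in column 1 we have T+L≡F with carry-in 0; given T=5, F=3 and digits 1,3,5 already taken and all letters distinct, that pins L to 8 ⇒ L=8.
Step 5. [col 2: L + F ≡ A (mod 10)] column 2 reads L+F+carry(1)=A with L=8, F=3; with digits 1,3,5,8 already taken and all letters distinct, the only value for A is 2 ⇒ A=2.
Step 6. [col 3: S + C ≡ S (mod 10)] from column 3 (S=1, carry-in 1, digits 1,2,3,5,8 already taken and all letters distinct): C must equal 9. So C=9.
Step 7. [col 4: S + G ≡ A (mod 10)] in column 4 we have S+G≡A with carry-in 1; given S=1, A=2 and digits 1,2,3,5,8,9 already taken and all letters distinct, that pins G to 0 ⇒ G=0.
Step 8. [col 5: C + V ≡ J (mod 10)] column 5: given C=9, carry-in 0, and digits 0,1,2,3,5,8,9 already taken and all letters distinct, C+V≡J (mod 10) forces J=6. So J=6.
Step 9. [col 5: C + V ≡ J (mod 10)] column 5 reads C+V+carry(0)=J with C=9, J=6; with digits 0,1,2,3,5,6,8,9 already taken and all letters distinct, the only value for V is 7. So V=7.

Answer: A=2, C=9, F=3, G=0, J=6, L=8, S=1, T=5, V=7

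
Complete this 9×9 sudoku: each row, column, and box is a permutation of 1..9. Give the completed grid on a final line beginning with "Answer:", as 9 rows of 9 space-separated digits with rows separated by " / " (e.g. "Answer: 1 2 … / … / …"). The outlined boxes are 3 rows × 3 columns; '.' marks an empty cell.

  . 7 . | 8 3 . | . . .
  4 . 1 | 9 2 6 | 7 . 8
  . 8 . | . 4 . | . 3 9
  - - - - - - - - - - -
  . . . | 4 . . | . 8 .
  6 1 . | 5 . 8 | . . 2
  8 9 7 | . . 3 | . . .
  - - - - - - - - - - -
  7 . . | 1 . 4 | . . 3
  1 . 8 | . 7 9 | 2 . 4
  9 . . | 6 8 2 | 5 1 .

Step 1. [r8c2∈{3,5,6}] across row 8, 5 lands solely at r8c2. So r8c2=5.
Step 2. [r4c1∈{2,3,5}] in col 1, 3 fits only at r4c1. So r4c1=3.
Step 3. [r1c8∈{2,4,5,6}] 2 has one home in col 8: r1c8 ⇒ r1c8=2.
Step 4. [r1c1∈{5}] r1c1's peers cover all but 5. So r1c1=5.
Step 5. [r1c6∈{1}] nothing but 1 survives at r1c6 ⇒ r1c6=1.
Step 6. [r1c9∈{6}] r1c9's peers cover all but 6, so r1c9=6.
Step 7. [r7c2∈{2,6}] r7c2 is the only open cell in col 2 admitting 6, so r7c2=6.
Step 8. [r5c5∈{9}] r5c5 has the single candidate 9 ⇒ r5c5=9.
Step 9. [r5c3∈{4}] r5c3 is down to just 4, so r5c3=4.
Step 10. [r4c7∈{1,6,9}] 9 has one home in row 4: r4c7 ⇒ r4c7=9.
Step 11. [r6c7∈{1,4,6}] col 7 places 6 nowhere but r6c7 ⇒ r6c7=6.
Step 12. [r6c5∈{1}] r6c5's peers cover all but 1, so r6c5=1.
Step 13. [r7c3∈{2}] r7c3 has the single candidate 2. So r7c3=2.
Step 14. [r6c9∈{5}] r6c9's peers cover all but 5. So r6c9=5.
Step 15. [r4c6∈{7}] r4c6 has the single candidate 7, so r4c6=7.
Step 16. [r9c2∈{3,4}] 4 has one home in row 9: r9c2. So r9c2=4.
Step 17. [r8c8∈{6}] only 6 remains possible at r8c8, so r8c8=6.
Step 18. [r6c4∈{2}] r6c4 is down to just 2, so r6c4=2.
Step 19. [r4c9∈{1}] only 1 remains possible at r4c9, so r4c9=1.
Step 20. [r7c5∈{5}] r7c5 has the single candidate 5 ⇒ r7c5=5.
Step 21. [r4c3∈{5}] r4c3 has the single candidate 5, so r4c3=5.
Step 22. [r7c8∈{9}] only 9 remains possible at r7c8, so r7c8=9.
Step 23. [r1c3∈{9}] r1c3 is down to just 9. So r1c3=9.
Step 24. [r9c9∈{7}] r9c9 is down to just 7, so r9c9=7.
Step 25. [r5c8∈{7}] r5c8 has the single candidate 7. So r5c8=7.
Step 26. [r7c7∈{8}] r7c7's peers cover all but 8, so r7c7=8.
Step 27. [r5c7∈{3}] r5c7 is down to just 3 ⇒ r5c7=3.
Step 28. [r3c4∈{7}] r3c4 is down to just 7. So r3c4=7.
Step 29. [r4c2∈{2}] r4c2 has the single candidate 2. So r4c2=2.
Step 30. [r3c7∈{1}] nothing but 1 survives at r3c7, so r3c7=1.
Step 31. [r1c7∈{4}] r1c7's peers cover all but 4, so r1c7=4.
Step 32. [r8c4∈{3}] r8c4 has the single candidate 3 ⇒ r8c4=3.
Step 33. [r3c1∈{2}] r3c1 has the single candidate 2. So r3c1=2.
Step 34. [r4c5∈{6}] only 6 remains possible at r4c5, so r4c5=6.
Step 35. [r6c8∈{4}] r6c8 has the single candidate 4 ⇒ r6c8=4.
Step 36. [r2c2∈{3}] r2c2 is down to just 3, so r2c2=3.
Step 37. [r3c6∈{5}] only 5 remains possible at r3c6, so r3c6=5.
Step 38. [r2c8∈{5}] only 5 remains possible at r2c8 ⇒ r2c8=5.
Step 39. [r9c3∈{3}] only 3 remains possible at r9c3 ⇒ r9c3=3.
Step 40. [r3c3∈{6}] r3c3's peers cover all but 6. So r3c3=6.

Answer: 5 7 9 8 3 1 4 2 6 / 4 3 1 9 2 6 7 5 8 / 2 8 6 7 4 5 1 3 9 / 3 2 5 4 6 7 9 8 1 / 6 1 4 5 9 8 3 7 2 / 8 9 7 2 1 3 6 4 5 / 7 6 2 1 5 4 8 9 3 / 1 5 8 3 7 9 2 6 4 / 9 4 3 6 8 2 5 1 7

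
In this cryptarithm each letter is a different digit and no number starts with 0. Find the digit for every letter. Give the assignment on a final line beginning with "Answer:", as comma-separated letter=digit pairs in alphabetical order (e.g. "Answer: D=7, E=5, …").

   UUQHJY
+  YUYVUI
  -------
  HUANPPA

Step 1. [col 1: Y + I ≡ A (mod 10)] Y=9 is one option consistent with column 1 (Y + I ≡ A (mod 10), carry-in 0) — take it. So Y=9.
Step 2. [col 1: Y + I ≡ A (mod 10)] A=3 is one option consistent with column 1 (Y + I ≡ A (mod 10), carry-in 0) — take it. So A=3.
Step 3. [H] the sum has 7 digits but both addends have 6; that extra leading digit H is the final carry, namely 1. So H=1.
Step 4. [col 1: Y + I ≡ A (mod 10)] from column 1 (Y=9, A=3, carry-in 0, digits 1,3,9 already taken and all letters distinct): I must equal 4 ⇒ I=4.
Step 5. [col 2: J + U ≡ P (mod 10)] U=6 is one option consistent with column 2 (J + U ≡ P (mod 10), carry-in 1) — take it. So U=6.
Step 6. [col 2: J + U ≡ P (mod 10)] P=2 is one option consistent with column 2 (J + U ≡ P (mod 10), carry-in 1) — take it. So P=2.
Step 7. [col 2: J + U ≡ P (mod 10)] column 2 reads J+U+carry(1)=P with U=6, P=2; with digits 1,2,3,4,6,9 already taken and all letters distinct, the only value for J is 5, so J=5.
Step 8. [col 3: H + V ≡ P (mod 10)] from column 3 (H=1, P=2, carry-in 1, digits 1,2,3,4,5,6,9 already taken and all letters distinct): V must equal 0. So V=0.
Step 9. [col 4: Q + Y ≡ N (mod 10)] column 4: given Y=9, carry-in 0, and digits 0,1,2,3,4,5,6,9 already taken and all letters distinct, Q+Y≡N (mod 10) forces Q=8 ⇒ Q=8.
Step 10. [col 4: Q + Y ≡ N (mod 10)] from column 4 (Q=8, Y=9, carry-in 0, digits 0,1,2,3,4,5,6,8,9 already taken and all letters distinct): N must equal 7 ⇒ N=7.

Answer: A=3, H=1, I=4, J=5, N=7, P=2, Q=8, U=6, V=0, Y=9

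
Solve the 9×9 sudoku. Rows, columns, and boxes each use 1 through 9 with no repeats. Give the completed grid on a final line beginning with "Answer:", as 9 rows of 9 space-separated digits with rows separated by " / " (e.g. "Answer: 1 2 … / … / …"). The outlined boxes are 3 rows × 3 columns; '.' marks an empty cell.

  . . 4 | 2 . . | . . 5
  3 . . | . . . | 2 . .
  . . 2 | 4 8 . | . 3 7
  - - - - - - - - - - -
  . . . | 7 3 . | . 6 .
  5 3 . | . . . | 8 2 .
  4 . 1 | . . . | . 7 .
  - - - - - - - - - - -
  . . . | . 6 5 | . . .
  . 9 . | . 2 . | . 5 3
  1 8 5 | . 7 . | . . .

Step 1. [r6c9∈{9}] only 9 remains possible at r6c9, so r6c9=9.
Step 2. [r7c2∈{2,4,7}] col 2 places 4 nowhere but r7c2, so r7c2=4.
Step 3. [r1c6∈{1,3,6,7,9}] row 1 places 3 nowhere but r1c6 ⇒ r1c6=3.
Step 4. [r5c3∈{6,7,9}] r5c3 is the only open cell in row 5 admitting 7 ⇒ r5c3=7.
Step 5. [r6c2∈{2,6}] r6c2 is the only open cell in box 4 admitting 6. So r6c2=6.
Step 6. [r5c5∈{1,4,9}] 4 has one home in col 5: r5c5, so r5c5=4.
Step 7. [r5c9∈{1}] nothing but 1 survives at r5c9, so r5c9=1.
Step 8. [r4c6∈{1,2,8,9}] across row 4, 1 lands solely at r4c6, so r4c6=1.
Step 9. [r2c6∈{6,7,9}] in col 6, 7 fits only at r2c6, so r2c6=7.
Step 10. [r8c3∈{6}] only 6 remains possible at r8c3, so r8c3=6.
Step 11. [r7c1∈{2,7}] across box 7, 2 lands solely at r7c1, so r7c1=2.
Step 12. [r6c5∈{5}] nothing but 5 survives at r6c5 ⇒ r6c5=5.
Step 13. [r2c4∈{1,5,6,9}] 5 has one home in col 4: r2c4 ⇒ r2c4=5.
Step 14. [r2c9∈{4,6,8}] in row 2, 6 fits only at r2c9, so r2c9=6.
Step 15. [r2c8∈{1,4,8,9}] in row 2, 4 fits only at r2c8, so r2c8=4.
Step 16. [r9c8∈{9}] r9c8's peers cover all but 9 ⇒ r9c8=9.
Step 17. [r1c1∈{6,7,8,9}] r1c1 is the only open cell in row 1 admitting 6. So r1c1=6.
Step 18. [r7c4∈{1,3,8,9}] 9 has one home in row 7: r7c4. So r7c4=9.
Step 19. [r3c1∈{9}] r3c1 is down to just 9. So r3c1=9.
Step 20. [r3c7∈{1}] r3c7 is down to just 1 ⇒ r3c7=1.
Step 21. [r9c6∈{4}] nothing but 4 survives at r9c6, so r9c6=4.
Step 22. [r8c7∈{4,7}] across row 8, 4 lands solely at r8c7, so r8c7=4.
Step 23. [r6c4∈{8}] nothing but 8 survives at r6c4. So r6c4=8.
Step 24. [r2c5∈{1,9}] across row 2, 9 lands solely at r2c5, so r2c5=9.
Step 25. [r7c8∈{1,8}] 1 has one home in row 7: r7c8 ⇒ r7c8=1.
Step 26. [r1c5∈{1}] nothing but 1 survives at r1c5. So r1c5=1.
Step 27. [r4c1∈{8}] r4c1 has the single candidate 8, so r4c1=8.
Step 28. [r5c6∈{6,9}] 9 has one home in row 5: r5c6, so r5c6=9.
Step 29. [r8c4∈{1}] r8c4 is down to just 1. So r8c4=1.
Step 30. [r4c9∈{4}] r4c9 is down to just 4, so r4c9=4.
Step 31. [r2c2∈{1}] r2c2 is down to just 1, so r2c2=1.
Step 32. [r1c8∈{8}] only 8 remains possible at r1c8 ⇒ r1c8=8.
Step 33. [r1c2∈{7}] r1c2's peers cover all but 7. So r1c2=7.
Step 34. [r6c7∈{3}] r6c7 is down to just 3, so r6c7=3.
Step 35. [r7c3∈{3}] nothing but 3 survives at r7c3, so r7c3=3.
Step 36. [r3c2∈{5}] only 5 remains possible at r3c2 ⇒ r3c2=5.
Step 37. [r9c4∈{3}] r9c4's peers cover all but 3, so r9c4=3.
Step 38. [r3c6∈{6}] r3c6's peers cover all but 6, so r3c6=6.
Step 39. [r8c1∈{7}] nothing but 7 survives at r8c1. So r8c1=7.
Step 40. [r5c4∈{6}] r5c4's peers cover all but 6 ⇒ r5c4=6.
Step 41. [r4c2∈{2}] nothing but 2 survives at r4c2. So r4c2=2.
Step 42. [r7c7∈{7}] r7c7's peers cover all but 7 ⇒ r7c7=7.
Step 43. [r1c7∈{9}] r1c7 has the single candidate 9, so r1c7=9.
Step 44. [r4c7∈{5}] only 5 remains possible at r4c7 ⇒ r4c7=5.
Step 45. [r9c7∈{6}] nothing but 6 survives at r9c7, so r9c7=6.
Step 46. [r7c9∈{8}] r7c9 has the single candidate 8, so r7c9=8.
Step 47. [r2c3∈{8}] r2c3 is down to just 8 ⇒ r2c3=8.
Step 48. [r6c6∈{2}] only 2 remains possible at r6c6. So r6c6=2.
Step 49. [r4c3∈{9}] nothing but 9 survives at r4c3. So r4c3=9.
Step 50. [r9c9∈{2}] r9c9's peers cover all but 2. So r9c9=2.
Step 51. [r8c6∈{8}] nothing but 8 survives at r8c6, so r8c6=8.

Answer: 6 7 4 2 1 3 9 8 5 / 3 1 8 5 9 7 2 4 6 / 9 5 2 4 8 6 1 3 7 / 8 2 9 7 3 1 5 6 4 / 5 3 7 6 4 9 8 2 1 / 4 6 1 8 5 2 3 7 9 / 2 4 3 9 6 5 7 1 8 / 7 9 6 1 2 8 4 5 3 / 1 8 5 3 7 4 6 9 2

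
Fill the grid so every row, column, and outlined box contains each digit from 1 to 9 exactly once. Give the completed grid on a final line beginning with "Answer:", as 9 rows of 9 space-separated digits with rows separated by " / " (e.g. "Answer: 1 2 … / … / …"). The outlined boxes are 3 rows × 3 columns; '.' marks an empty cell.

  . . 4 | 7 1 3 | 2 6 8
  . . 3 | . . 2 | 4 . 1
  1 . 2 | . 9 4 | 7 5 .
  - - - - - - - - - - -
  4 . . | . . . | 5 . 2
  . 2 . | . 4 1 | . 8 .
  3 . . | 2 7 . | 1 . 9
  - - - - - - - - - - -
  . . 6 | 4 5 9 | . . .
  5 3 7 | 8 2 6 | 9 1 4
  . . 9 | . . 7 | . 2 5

Step 1. [r3c2∈{6,8}] row 3 places 8 nowhere but r3c2 ⇒ r3c2=8.
Step 2. [r5c9∈{3,6,7}] 6 has one home in col 9: r5c9 ⇒ r5c9=6.
Step 3. [r2c1∈{6,7,9}] col 1 places 6 nowhere but r2c1 ⇒ r2c1=6.
Step 4. [r6c6∈{5,8}] across col 6, 5 lands solely at r6c6. So r6c6=5.
Step 5. [r4c5∈{3,6,8}] col 5 places 6 nowhere but r4c5 ⇒ r4c5=6.
Step 6. [r5c7∈{3}] r5c7's peers cover all but 3. So r5c7=3.
Step 7. [r1c1∈{9}] only 9 remains possible at r1c1. So r1c1=9.
Step 8. [r4c2∈{1,7,9}] across col 2, 9 lands solely at r4c2 ⇒ r4c2=9.
Step 9. [r7c8∈{3,7}] col 8 places 3 nowhere but r7c8, so r7c8=3.
Step 10. [r7c7∈{8}] r7c7 has the single candidate 8, so r7c7=8.
Step 11. [r9c4∈{1,3}] r9c4 is the only open cell in col 4 admitting 1 ⇒ r9c4=1.
Step 12. [r1c2∈{5}] r1c2 has the single candidate 5 ⇒ r1c2=5.
Step 13. [r4c6∈{8}] r4c6 has the single candidate 8, so r4c6=8.
Step 14. [r5c4∈{9}] r5c4 has the single candidate 9 ⇒ r5c4=9.
Step 15. [r5c3∈{5}] r5c3 has the single candidate 5. So r5c3=5.
Step 16. [r5c1∈{7}] only 7 remains possible at r5c1 ⇒ r5c1=7.
Step 17. [r4c3∈{1}] r4c3 is down to just 1, so r4c3=1.
Step 18. [r9c5∈{3}] nothing but 3 survives at r9c5, so r9c5=3.
Step 19. [r9c1∈{8}] r9c1 has the single candidate 8. So r9c1=8.
Step 20. [r7c9∈{7}] nothing but 7 survives at r7c9. So r7c9=7.
Step 21. [r3c4∈{6}] r3c4 is down to just 6. So r3c4=6.
Step 22. [r4c4∈{3}] nothing but 3 survives at r4c4, so r4c4=3.
Step 23. [r6c8∈{4}] r6c8's peers cover all but 4 ⇒ r6c8=4.
Step 24. [r6c2∈{6}] only 6 remains possible at r6c2, so r6c2=6.
Step 25. [r9c7∈{6}] nothing but 6 survives at r9c7, so r9c7=6.
Step 26. [r6c3∈{8}] r6c3's peers cover all but 8, so r6c3=8.
Step 27. [r7c1∈{2}] r7c1 has the single candidate 2. So r7c1=2.
Step 28. [r2c2∈{7}] r2c2's peers cover all but 7, so r2c2=7.
Step 29. [r3c9∈{3}] r3c9 has the single candidate 3, so r3c9=3.
Step 30. [r4c8∈{7}] r4c8 is down to just 7 ⇒ r4c8=7.
Step 31. [r2c5∈{8}] r2c5 has the single candidate 8. So r2c5=8.
Step 32. [r7c2∈{1}] only 1 remains possible at r7c2, so r7c2=1.
Step 33. [r2c4∈{5}] only 5 remains possible at r2c4 ⇒ r2c4=5.
Step 34. [r2c8∈{9}] r2c8's peers cover all but 9 ⇒ r2c8=9.
Step 35. [r9c2∈{4}] r9c2 is down to just 4, so r9c2=4.

Answer: 9 5 4 7 1 3 2 6 8 / 6 7 3 5 8 2 4 9 1 / 1 8 2 6 9 4 7 5 3 / 4 9 1 3 6 8 5 7 2 / 7 2 5 9 4 1 3 8 6 / 3 6 8 2 7 5 1 4 9 / 2 1 6 4 5 9 8 3 7 / 5 3 7 8 2 6 9 1 4 / 8 4 9 1 3 7 6 2 5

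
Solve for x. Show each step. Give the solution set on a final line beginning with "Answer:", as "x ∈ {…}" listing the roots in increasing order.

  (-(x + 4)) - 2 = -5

Step 1. [(-(x + 4)) - 2 = -5] 2 comes off first (add 2) ⇒ sub: -(x + 4) = -3.
Step 2. [-(x + 4) = -3] LHS negated; negate both sides. So neg: x + 4 = 3.
Step 3. [x + 4 = 3] 4 comes off first (subtract 4) ⇒ sub: x = -1.

Answer: x ∈ {-1}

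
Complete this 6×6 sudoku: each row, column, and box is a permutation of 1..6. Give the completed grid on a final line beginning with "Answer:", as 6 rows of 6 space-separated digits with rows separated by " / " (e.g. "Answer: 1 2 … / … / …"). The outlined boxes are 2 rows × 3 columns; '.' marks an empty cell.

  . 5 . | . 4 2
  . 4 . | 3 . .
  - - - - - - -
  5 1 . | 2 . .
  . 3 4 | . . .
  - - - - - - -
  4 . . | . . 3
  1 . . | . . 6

Step 1. [r3c3∈{6}] r3c3 has the single candidate 6 ⇒ r3c3=6.
Step 2. [r6c2∈{2}] only 2 remains possible at r6c2. So r6c2=2.
Step 3. [r6c5∈{5}] r6c5 is down to just 5 ⇒ r6c5=5.
Step 4. [r4c4∈{1,5,6}] in col 4, 5 fits only at r4c4. So r4c4=5.
Step 5. [r1c4∈{1,6}] col 4 places 6 nowhere but r1c4 ⇒ r1c4=6.
Step 6. [r2c5∈{1}] r2c5's peers cover all but 1 ⇒ r2c5=1.
Step 7. [r2c1∈{2,6}] r2c1 is the only open cell in row 2 admitting 6 ⇒ r2c1=6.
Step 8. [r6c3∈{3}] r6c3 is down to just 3, so r6c3=3.
Step 9. [r5c5∈{2}] nothing but 2 survives at r5c5, so r5c5=2.
Step 10. [r1c3∈{1}] nothing but 1 survives at r1c3 ⇒ r1c3=1.
Step 11. [r3c5∈{3}] only 3 remains possible at r3c5 ⇒ r3c5=3.
Step 12. [r5c3∈{5}] r5c3's peers cover all but 5, so r5c3=5.
Step 13. [r4c6∈{1}] nothing but 1 survives at r4c6, so r4c6=1.
Step 14. [r5c4∈{1}] only 1 remains possible at r5c4, so r5c4=1.
Step 15. [r4c1∈{2}] r4c1 is down to just 2 ⇒ r4c1=2.
Step 16. [r5c2∈{6}] r5c2 has the single candidate 6. So r5c2=6.
Step 17. [r2c6∈{5}] r2c6 is down to just 5, so r2c6=5.
Step 18. [r2c3∈{2}] r2c3 has the single candidate 2, so r2c3=2.
Step 19. [r4c5∈{6}] r4c5 is down to just 6, so r4c5=6.
Step 20. [r3c6∈{4}] r3c6 is down to just 4, so r3c6=4.
Step 21. [r1c1∈{3}] r1c1 has the single candidate 3 ⇒ r1c1=3.
Step 22. [r6c4∈{4}] r6c4 has the single candidate 4, so r6c4=4.

Answer: 3 5 1 6 4 2 / 6 4 2 3 1 5 / 5 1 6 2 3 4 / 2 3 4 5 6 1 / 4 6 5 1 2 3 / 1 2 3 4 5 6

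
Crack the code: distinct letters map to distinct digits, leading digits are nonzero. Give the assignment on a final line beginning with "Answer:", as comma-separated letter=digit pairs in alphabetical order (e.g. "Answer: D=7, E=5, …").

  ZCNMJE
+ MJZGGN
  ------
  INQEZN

Step 1. [col 1: E + N ≡ N (mod 10)] column 1 reads E+N+carry(0)=N with nothing yet; with all letters distinct, none taken yet, the only value for E is 0, so E=0.
Step 2. [col 1: E + N ≡ N (mod 10)] column 1 (E + N ≡ N (mod 10), carry-in 0) doesn't pin N yet; pick N=7 and continue, so N=7.
Step 3. [col 2: J + G ≡ Z (mod 10)] column 2 (J + G ≡ Z (mod 10), carry-in 0) doesn't pin J yet; pick J=5 and continue. So J=5.
Step 4. [col 2: J + G ≡ Z (mod 10)] no forcing yet in column 2 (carry-in 0); Z=1 is free and consistent — try it, so Z=1.
Step 5. [col 2: J + G ≡ Z (mod 10)] column 2: given J=5, Z=1, carry-in 0, and digits 0,1,5,7 already taken and all letters distinct, J+G≡Z (mod 10) forces G=6 ⇒ G=6.
Step 6. [col 3: M + G ≡ E (mod 10)] in column 3 we have M+G≡E with carry-in 1; given G=6, E=0 and digits 0,1,5,6,7 already taken and all letters distinct, that pins M to 3 ⇒ M=3.
Step 7. [col 4: N + Z ≡ Q (mod 10)] column 4 reads N+Z+carry(1)=Q with N=7, Z=1; with digits 0,1,3,5,6,7 already taken and all letters distinct, the only value for Q is 9 ⇒ Q=9.
Step 8. [col 5: C + J ≡ N (mod 10)] from column 5 (J=5, N=7, carry-in 0, digits 0,1,3,5,6,7,9 already taken and all letters distinct): C must equal 2, so C=2.
Step 9. [col 6: Z + M ≡ I (mod 10)] from column 6 (Z=1, M=3, carry-in 0, digits 0,1,2,3,5,6,7,9 already taken and all letters distinct): I must equal 4 ⇒ I=4.

Answer: C=2, E=0, G=6, I=4, J=5, M=3, N=7, Q=9, Z=1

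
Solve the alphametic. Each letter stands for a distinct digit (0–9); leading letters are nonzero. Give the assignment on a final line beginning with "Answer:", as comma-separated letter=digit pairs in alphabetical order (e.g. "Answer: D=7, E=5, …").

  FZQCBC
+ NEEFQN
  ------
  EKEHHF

Step 1. [col 1: C + N ≡ F (mod 10)] C=5 is one option consistent with column 1 (C + N ≡ F (mod 10), carry-in 0) — take it, so C=5.
Step 2. [col 1: C + N ≡ F (mod 10)] column 1 (C + N ≡ F (mod 10), carry-in 0) doesn't pin F yet; pick F=6 and continue. So F=6.
Step 3. [col 1: C + N ≡ F (mod 10)] in column 1 we have C+N≡F with carry-in 0; given C=5, F=6 and digits 5,6 already taken and all letters distinct, that pins N to 1, so N=1.
Step 4. [col 2: B + Q ≡ H (mod 10)] no forcing yet in column 2 (carry-in 0); H=2 is free and consistent — try it. So H=2.
Step 5. [col 2: B + Q ≡ H (mod 10)] column 2 (B + Q ≡ H (mod 10), carry-in 0) doesn't pin Q yet; pick Q=9 and continue, so Q=9.
Step 6. [col 2: B + Q ≡ H (mod 10)] column 2: given Q=9, H=2, carry-in 0, and digits 1,2,5,6,9 already taken and all letters distinct, B+Q≡H (mod 10) forces B=3. So B=3.
Step 7. [col 4: Q + E ≡ E (mod 10)] E=7 is one option consistent with column 4 (Q + E ≡ E (mod 10), carry-in 1) — take it, so E=7.
Step 8. [col 5: Z + E ≡ K (mod 10)] column 5: given E=7, carry-in 1, and digits 1,2,3,5,6,7,9 already taken and all letters distinct, Z+E≡K (mod 10) forces Z=0, so Z=0.
Step 9. [col 5: Z + E ≡ K (mod 10)] in column 5 we have Z+E≡K with carry-in 1; given Z=0, E=7 and digits 0,1,2,3,5,6,7,9 already taken and all letters distinct, that pins K to 8, so K=8.

Answer: B=3, C=5, E=7, F=6, H=2, K=8, N=1, Q=9, Z=0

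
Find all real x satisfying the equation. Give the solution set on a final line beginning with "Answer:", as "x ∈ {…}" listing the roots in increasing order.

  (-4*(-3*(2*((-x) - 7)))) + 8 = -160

Step 1. [(-4*(-3*(2*((-x) - 7)))) + 8 = -160] the outer +8 inverts by subtracting 8. So sub: -4*(-3*(2*((-x) - 7))) = -168.
Step 2. [-4*(-3*(2*((-x) - 7))) = -168] -4·(inner) — divide through by -4 ⇒ div: -3*(2*((-x) - 7)) = 42.
Step 3. [-3*(2*((-x) - 7)) = 42] LHS = -3·(…); ÷-3 both sides, so div: 2*((-x) - 7) = -14.
Step 4. [2*((-x) - 7) = -14] 2·(inner) — divide through by 2 ⇒ div: (-x) - 7 = -7.
Step 5. [(-x) - 7 = -7] the outer -7 inverts by adding 7, so sub: -x = 0.
Step 6. [-x = 0] leading − — multiply by −1 ⇒ neg: x = 0.

Answer: x ∈ {0}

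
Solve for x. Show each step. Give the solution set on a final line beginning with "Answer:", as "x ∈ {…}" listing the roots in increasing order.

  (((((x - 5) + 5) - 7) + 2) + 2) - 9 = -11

Step 1. [(((((x - 5) + 5) - 7) + 2) + 2) - 9 = -11] -9 is outermost — add 9 both sides, so sub: ((((x - 5) + 5) - 7) + 2) + 2 = -2.
Step 2. [((((x - 5) + 5) - 7) + 2) + 2 = -2] 2 comes off first (subtract 2), so sub: (((x - 5) + 5) - 7) + 2 = -4.
Step 3. [(((x - 5) + 5) - 7) + 2 = -4] the outer +2 inverts by subtracting 2. So sub: ((x - 5) + 5) - 7 = -6.
Step 4. [((x - 5) + 5) - 7 = -6] the outer -7 inverts by adding 7, so sub: (x - 5) + 5 = 1.
Step 5. [(x - 5) + 5 = 1] the outer +5 inverts by subtracting 5, so sub: x - 5 = -4.
Step 6. [x - 5 = -4] peel the -5: add 5 from each side, so sub: x = 1.

Answer: x ∈ {1}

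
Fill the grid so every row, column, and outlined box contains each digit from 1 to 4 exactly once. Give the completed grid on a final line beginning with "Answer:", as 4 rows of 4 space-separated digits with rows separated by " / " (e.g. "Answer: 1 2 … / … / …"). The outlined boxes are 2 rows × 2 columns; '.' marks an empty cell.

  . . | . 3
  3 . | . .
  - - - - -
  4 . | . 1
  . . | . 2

Step 1. [r1c1∈{1,2}] col 1 places 2 nowhere but r1c1. So r1c1=2.
Step 2. [r2c4∈{4}] only 4 remains possible at r2c4 ⇒ r2c4=4.
Step 3. [r2c2∈{1}] r2c2 is down to just 1 ⇒ r2c2=1.
Step 4. [r3c3∈{3}] nothing but 3 survives at r3c3. So r3c3=3.
Step 5. [r4c1∈{1}] r4c1 is down to just 1 ⇒ r4c1=1.
Step 6. [r4c2∈{3}] r4c2 has the single candidate 3. So r4c2=3.
Step 7. [r2c3∈{2}] r2c3's peers cover all but 2 ⇒ r2c3=2.
Step 8. [r3c2∈{2}] nothing but 2 survives at r3c2, so r3c2=2.
Step 9. [r1c2∈{4}] nothing but 4 survives at r1c2 ⇒ r1c2=4.
Step 10. [r1c3∈{1}] r1c3 is down to just 1, so r1c3=1.
Step 11. [r4c3∈{4}] r4c3 is down to just 4, so r4c3=4.

Answer: 2 4 1 3 / 3 1 2 4 / 4 2 3 1 / 1 3 4 2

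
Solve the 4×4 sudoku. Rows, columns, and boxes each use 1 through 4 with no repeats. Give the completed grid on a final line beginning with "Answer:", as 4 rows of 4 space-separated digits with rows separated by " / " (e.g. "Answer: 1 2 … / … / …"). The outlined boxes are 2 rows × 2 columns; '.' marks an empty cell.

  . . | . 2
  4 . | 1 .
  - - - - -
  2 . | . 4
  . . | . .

Step 1. [r3c2∈{1,3}] in row 3, 1 fits only at r3c2 ⇒ r3c2=1.
Step 2. [r1c2∈{3}] r1c2's peers cover all but 3. So r1c2=3.
Step 3. [r4c1∈{3}] r4c1 is down to just 3 ⇒ r4c1=3.
Step 4. [r2c4∈{3}] r2c4's peers cover all but 3, so r2c4=3.
Step 5. [r2c2∈{2}] r2c2 is down to just 2 ⇒ r2c2=2.
Step 6. [r4c2∈{4}] nothing but 4 survives at r4c2. So r4c2=4.
Step 7. [r1c3∈{4}] nothing but 4 survives at r1c3 ⇒ r1c3=4.
Step 8. [r1c1∈{1}] r1c1's peers cover all but 1 ⇒ r1c1=1.
Step 9. [r4c4∈{1}] r4c4 is down to just 1. So r4c4=1.
Step 10. [r3c3∈{3}] only 3 remains possible at r3c3, so r3c3=3.
Step 11. [r4c3∈{2}] r4c3 is down to just 2 ⇒ r4c3=2.

Answer: 1 3 4 2 / 4 2 1 3 / 2 1 3 4 / 3 4 2 1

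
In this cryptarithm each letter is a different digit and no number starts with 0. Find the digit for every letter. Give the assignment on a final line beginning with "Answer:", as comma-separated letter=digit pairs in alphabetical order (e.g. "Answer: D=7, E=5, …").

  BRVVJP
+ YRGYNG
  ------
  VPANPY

Step 1. [col 1: P + G ≡ Y (mod 10)] P=8 is one option consistent with column 1 (P + G ≡ Y (mod 10), carry-in 0) — take it. So P=8.
Step 2. [col 1: P + G ≡ Y (mod 10)] no forcing yet in column 1 (carry-in 0); Y=1 is free and consistent — try it. So Y=1.
Step 3. [col 1: P + G ≡ Y (mod 10)] in column 1 we have P+G≡Y with carry-in 0; given P=8, Y=1 and digits 1,8 already taken and all letters distinct, that pins G to 3. So G=3.
Step 4. [col 2: J + N ≡ P (mod 10)] N=7 is one option consistent with column 2 (J + N ≡ P (mod 10), carry-in 1) — take it, so N=7.
Step 5. [col 2: J + N ≡ P (mod 10)] column 2 reads J+N+carry(1)=P with N=7, P=8; with digits 1,3,7,8 already taken and all letters distinct, the only value for J is 0. So J=0.
Step 6. [col 3: V + Y ≡ N (mod 10)] in column 3 we have V+Y≡N with carry-in 0; given Y=1, N=7 and digits 0,1,3,7,8 already taken and all letters distinct, that pins V to 6, so V=6.
Step 7. [col 4: V + G ≡ A (mod 10)] in column 4 we have V+G≡A with carry-in 0; given V=6, G=3 and digits 0,1,3,6,7,8 already taken and all letters distinct, that pins A to 9 ⇒ A=9.
Step 8. [col 5: R + R ≡ P (mod 10)] column 5 reads R+R+carry(0)=P with P=8; with digits 0,1,3,6,7,8,9 already taken and all letters distinct, the only value for R is 4, so R=4.
Step 9. [col 6: B + Y ≡ V (mod 10)] from column 6 (Y=1, V=6, carry-in 0, digits 0,1,3,4,6,7,8,9 already taken and all letters distinct): B must equal 5. So B=5.

Answer: A=9, B=5, G=3, J=0, N=7, P=8, R=4, V=6, Y=1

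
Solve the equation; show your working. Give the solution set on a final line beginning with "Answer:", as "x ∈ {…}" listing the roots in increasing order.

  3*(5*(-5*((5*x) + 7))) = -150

Step 1. [3*(5*(-5*((5*x) + 7))) = -150] LHS = 3·(…); ÷3 both sides ⇒ div: 5*(-5*((5*x) + 7)) = -50.
Step 2. [5*(-5*((5*x) + 7)) = -50] LHS = 5·(…); ÷5 both sides ⇒ div: -5*((5*x) + 7) = -10.
Step 3. [-5*((5*x) + 7) = -10] divide by the outer -5 ⇒ div: (5*x) + 7 = 2.
Step 4. [(5*x) + 7 = 2] +7 is outermost — subtract 7 both sides ⇒ sub: 5*x = -5.
Step 5. [5*x = -5] 5 out front; divide by 5, so div: x = -1.

Answer: x ∈ {-1}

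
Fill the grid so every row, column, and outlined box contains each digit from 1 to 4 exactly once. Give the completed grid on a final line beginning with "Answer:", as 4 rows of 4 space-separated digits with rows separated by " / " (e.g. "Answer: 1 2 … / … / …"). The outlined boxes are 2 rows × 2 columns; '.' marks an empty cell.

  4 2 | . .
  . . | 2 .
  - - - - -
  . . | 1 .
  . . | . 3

Step 1. [r3c4∈{2,4}] 2 has one home in col 4: r3c4. So r3c4=2.
Step 2. [r3c2∈{3,4}] 4 has one home in row 3: r3c2 ⇒ r3c2=4.
Step 3. [r2c2∈{1,3}] col 2 places 3 nowhere but r2c2, so r2c2=3.
Step 4. [r2c1∈{1}] r2c1 is down to just 1, so r2c1=1.
Step 5. [r3c1∈{3}] r3c1's peers cover all but 3 ⇒ r3c1=3.
Step 6. [r2c4∈{4}] r2c4 is down to just 4, so r2c4=4.
Step 7. [r1c3∈{3}] r1c3 has the single candidate 3 ⇒ r1c3=3.
Step 8. [r1c4∈{1}] r1c4's peers cover all but 1. So r1c4=1.
Step 9. [r4c1∈{2}] r4c1's peers cover all but 2. So r4c1=2.
Step 10. [r4c2∈{1}] r4c2's peers cover all but 1, so r4c2=1.
Step 11. [r4c3∈{4}] r4c3's peers cover all but 4 ⇒ r4c3=4.

Answer: 4 2 3 1 / 1 3 2 4 / 3 4 1 2 / 2 1 4 3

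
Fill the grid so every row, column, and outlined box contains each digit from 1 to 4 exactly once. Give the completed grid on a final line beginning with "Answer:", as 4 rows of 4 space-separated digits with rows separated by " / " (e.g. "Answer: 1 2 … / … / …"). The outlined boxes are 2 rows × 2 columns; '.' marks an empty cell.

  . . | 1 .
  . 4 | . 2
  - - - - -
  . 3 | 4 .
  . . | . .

Step 1. [r3c1∈{1,2}] across row 3, 2 lands solely at r3c1, so r3c1=2.
Step 2. [r2c3∈{3}] r2c3 has the single candidate 3, so r2c3=3.
Step 3. [r4c2∈{1}] only 1 remains possible at r4c2, so r4c2=1.
Step 4. [r2c1∈{1}] r2c1 is down to just 1, so r2c1=1.
Step 5. [r4c1∈{4}] r4c1 has the single candidate 4. So r4c1=4.
Step 6. [r4c3∈{2}] nothing but 2 survives at r4c3. So r4c3=2.
Step 7. [r1c1∈{3}] nothing but 3 survives at r1c1 ⇒ r1c1=3.
Step 8. [r1c4∈{4}] nothing but 4 survives at r1c4. So r1c4=4.
Step 9. [r1c2∈{2}] nothing but 2 survives at r1c2. So r1c2=2.
Step 10. [r3c4∈{1}] r3c4's peers cover all but 1, so r3c4=1.
Step 11. [r4c4∈{3}] nothing but 3 survives at r4c4. So r4c4=3.

Answer: 3 2 1 4 / 1 4 3 2 / 2 3 4 1 / 4 1 2 3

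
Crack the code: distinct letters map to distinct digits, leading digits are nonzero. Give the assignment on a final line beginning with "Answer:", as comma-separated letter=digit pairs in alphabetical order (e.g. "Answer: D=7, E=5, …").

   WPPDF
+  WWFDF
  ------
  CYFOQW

Step 1. [C] C is the leading digit of a 6-digit sum of two 5-digit numbers; the final carry is exactly 1. So C=1.
Step 2. [col 1: F + F ≡ W (mod 10)] no forcing yet in column 1 (carry-in 0); F=4 is free and consistent — try it. So F=4.
Step 3. [col 1: F + F ≡ W (mod 10)] in column 1 we have F+F≡W with carry-in 0; given F=4 and digits 1,4 already taken and all letters distinct, that pins W to 8, so W=8.
Step 4. [col 2: D + D ≡ Q (mod 10)] D=6 is one option consistent with column 2 (D + D ≡ Q (mod 10), carry-in 0) — take it ⇒ D=6.
Step 5. [col 2: D + D ≡ Q (mod 10)] in column 2 we have D+D≡Q with carry-in 0; given D=6 and digits 1,4,6,8 already taken and all letters distinct, that pins Q to 2, so Q=2.
Step 6. [col 3: P + F ≡ O (mod 10)] no forcing yet in column 3 (carry-in 1); O=0 is free and consistent — try it ⇒ O=0.
Step 7. [col 3: P + F ≡ O (mod 10)] in column 3 we have P+F≡O with carry-in 1; given F=4, O=0 and digits 0,1,2,4,6,8 already taken and all letters distinct, that pins P to 5. So P=5.
Step 8. [col 5: W + W ≡ Y (mod 10)] column 5: given W=8, carry-in 1, and digits 0,1,2,4,5,6,8 already taken and all letters distinct, W+W≡Y (mod 10) forces Y=7. So Y=7.

Answer: C=1, D=6, F=4, O=0, P=5, Q=2, W=8, Y=7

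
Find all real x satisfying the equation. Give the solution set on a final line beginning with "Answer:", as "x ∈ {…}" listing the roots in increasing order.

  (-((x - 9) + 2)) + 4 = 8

Step 1. [(-((x - 9) + 2)) + 4 = 8] the outer +4 inverts by subtracting 4. So sub: -((x - 9) + 2) = 4.
Step 2. [-((x - 9) + 2) = 4] flip signs both sides ⇒ neg: (x - 9) + 2 = -4.
Step 3. [(x - 9) + 2 = -4] peel the +2: subtract 2 from each side, so sub: x - 9 = -6.
Step 4. [x - 9 = -6] add 9: x sits inside (… - 9) ⇒ sub: x = 3.

Answer: x ∈ {3}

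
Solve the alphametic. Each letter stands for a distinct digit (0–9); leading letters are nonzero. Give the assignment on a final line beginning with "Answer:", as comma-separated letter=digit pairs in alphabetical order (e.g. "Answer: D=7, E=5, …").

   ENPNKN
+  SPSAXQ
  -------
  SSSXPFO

Step 1. [col 1: N + Q ≡ O (mod 10)] no forcing yet in column 1 (carry-in 0); O=3 is free and consistent — try it, so O=3.
Step 2. [S] adding two 6-digit numbers gives at most 6+1 digits, and here it does — S is that final carry and must be 1. So S=1.
Step 3. [col 1: N + Q ≡ O (mod 10)] column 1 (N + Q ≡ O (mod 10), carry-in 0) doesn't pin N yet; pick N=5 and continue, so N=5.
Step 4. [col 1: N + Q ≡ O (mod 10)] in column 1 we have N+Q≡O with carry-in 0; given N=5, O=3 and digits 1,3,5 already taken and all letters distinct, that pins Q to 8 ⇒ Q=8.
Step 5. [col 2: K + X ≡ F (mod 10)] no forcing yet in column 2 (carry-in 1); X=7 is free and consistent — try it, so X=7.
Step 6. [col 2: K + X ≡ F (mod 10)] several values work for F in column 2 (K + X ≡ F (mod 10), carry-in 1); try F=2. So F=2.
Step 7. [col 2: K + X ≡ F (mod 10)] from column 2 (X=7, F=2, carry-in 1, digits 1,2,3,5,7,8 already taken and all letters distinct): K must equal 4, so K=4.
Step 8. [col 3: N + A ≡ P (mod 10)] in column 3 we have N+A≡P with carry-in 1; given N=5 and digits 1,2,3,4,5,7,8 already taken and all letters distinct, that pins P to 6, so P=6.
Step 9. [col 3: N + A ≡ P (mod 10)] from column 3 (N=5, P=6, carry-in 1, digits 1,2,3,4,5,6,7,8 already taken and all letters distinct): A must equal 0, so A=0.
Step 10. [col 6: E + S ≡ S (mod 10)] in column 6 we have E+S≡S with carry-in 1; given S=1 and digits 0,1,2,3,4,5,6,7,8 already taken and all letters distinct, that pins E to 9 ⇒ E=9.

Answer: A=0, E=9, F=2, K=4, N=5, O=3, P=6, Q=8, S=1, X=7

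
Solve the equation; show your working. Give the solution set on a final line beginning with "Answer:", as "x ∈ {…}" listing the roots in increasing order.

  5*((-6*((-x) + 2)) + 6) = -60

Step 1. [5*((-6*((-x) + 2)) + 6) = -60] divide by the outer 5, so div: (-6*((-x) + 2)) + 6 = -12.
Step 2. [(-6*((-x) + 2)) + 6 = -12] common factor -6 (LHS and -12) — divide through ⇒ factor: ((-x) + 2) - 1 = 2.
Step 3. [((-x) + 2) - 1 = 2] the outer -1 inverts by adding 1 ⇒ sub: (-x) + 2 = 3.
Step 4. [(-x) + 2 = 3] 2 comes off first (subtract 2). So sub: -x = 1.
Step 5. [-x = 1] flip signs both sides. So neg: x = -1.

Answer: x ∈ {-1}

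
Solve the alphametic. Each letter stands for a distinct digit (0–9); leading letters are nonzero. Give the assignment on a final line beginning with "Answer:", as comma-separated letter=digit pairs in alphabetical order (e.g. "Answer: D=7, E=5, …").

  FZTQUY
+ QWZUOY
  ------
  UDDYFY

Step 1. [col 1: Y + Y ≡ Y (mod 10)] column 1: given nothing yet, carry-in 0, and all letters distinct, none taken yet, Y+Y≡Y (mod 10) forces Y=0. So Y=0.
Step 2. [col 2: U + O ≡ F (mod 10)] O=9 is one option consistent with column 2 (U + O ≡ F (mod 10), carry-in 0) — take it. So O=9.
Step 3. [col 2: U + O ≡ F (mod 10)] U=8 is one option consistent with column 2 (U + O ≡ F (mod 10), carry-in 0) — take it, so U=8.
Step 4. [col 2: U + O ≡ F (mod 10)] column 2: given U=8, O=9, carry-in 0, and digits 0,8,9 already taken and all letters distinct, U+O≡F (mod 10) forces F=7, so F=7.
Step 5. [col 3: Q + U ≡ Y (mod 10)] from column 3 (U=8, Y=0, carry-in 1, digits 0,7,8,9 already taken and all letters distinct): Q must equal 1 ⇒ Q=1.
Step 6. [col 4: T + Z ≡ D (mod 10)] no forcing yet in column 4 (carry-in 1); T=3 is free and consistent — try it. So T=3.
Step 7. [col 4: T + Z ≡ D (mod 10)] column 4: given T=3, carry-in 1, and digits 0,1,3,7,8,9 already taken and all letters distinct, T+Z≡D (mod 10) forces D=6, so D=6.
Step 8. [col 4: T + Z ≡ D (mod 10)] in column 4 we have T+Z≡D with carry-in 1; given T=3, D=6 and digits 0,1,3,6,7,8,9 already taken and all letters distinct, that pins Z to 2 ⇒ Z=2.
Step 9. [col 5: Z + W ≡ D (mod 10)] column 5 reads Z+W+carry(0)=D with Z=2, D=6; with digits 0,1,2,3,6,7,8,9 already taken and all letters distinct, the only value for W is 4. So W=4.

Answer: D=6, F=7, O=9, Q=1, T=3, U=8, W=4, Y=0, Z=2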